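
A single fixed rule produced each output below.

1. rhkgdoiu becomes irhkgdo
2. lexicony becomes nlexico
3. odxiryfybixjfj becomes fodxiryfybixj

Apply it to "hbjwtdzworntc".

thbjwtdzworn

The rule is to delete the last character, then move the last character to the front.
On "hbjwtdzworntc": the first step gives "hbjwtdzwornt", and the second then gives "thbjwtdzworn".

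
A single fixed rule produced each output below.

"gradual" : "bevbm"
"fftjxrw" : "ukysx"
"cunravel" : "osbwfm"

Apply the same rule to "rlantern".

boufso

What's happening: shift every letter 1 place forward in the alphabet (wrapping around), then delete the first 2 characters.
Starting from "rlantern": after the first operation, "smboufso"; after the second, "boufso".
(Check on "cunravel": → "dvosbwfm" → "osbwfm" ✓)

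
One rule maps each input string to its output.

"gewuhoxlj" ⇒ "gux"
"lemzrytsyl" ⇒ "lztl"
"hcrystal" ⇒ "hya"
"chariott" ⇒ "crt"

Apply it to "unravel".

ual

In each case the input is transformed by: keep one character in every 3, starting at position 1 (positions 1st, 4th, 7th, ...).
"unravel" → "ual".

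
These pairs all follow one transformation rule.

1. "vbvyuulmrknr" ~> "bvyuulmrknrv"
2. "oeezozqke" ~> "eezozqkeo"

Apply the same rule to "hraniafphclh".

raniafphclhh

What's happening: move the first character to the end.
Doing the same to "hraniafphclh": "raniafphclhh".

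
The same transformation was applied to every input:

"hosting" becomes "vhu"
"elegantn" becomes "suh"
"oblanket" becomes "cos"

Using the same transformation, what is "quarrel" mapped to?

efz

In each case the input is transformed by: shift every letter 12 places backward in the alphabet (wrapping around), then keep one character in every 3, starting at position 1 (positions 1st, 4th, 7th, ...).
On "quarrel": the first step gives "eioffsz", and the second then gives "efz".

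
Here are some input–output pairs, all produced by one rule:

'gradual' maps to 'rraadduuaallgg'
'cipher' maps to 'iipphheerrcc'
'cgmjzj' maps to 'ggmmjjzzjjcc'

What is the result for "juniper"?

uunniippeerrjj

The pattern: double every character, then move the first 2 characters to the end (rotate left by 2).
On "juniper": the first step gives "jjuunniippeerr", and the second then gives "uunniippeerrjj".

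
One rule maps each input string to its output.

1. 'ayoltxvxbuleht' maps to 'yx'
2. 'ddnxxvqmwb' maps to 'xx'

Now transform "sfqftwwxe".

The transformation: sort the characters into reverse alphabetical order, then keep only the first 2 characters.
Starting from "sfqftwwxe": after the first operation, "xwwtsqffe"; after the second, "xw".
(Check on "ddnxxvqmwb": → "xxwvqnmddb" → "xx" ✓)

xw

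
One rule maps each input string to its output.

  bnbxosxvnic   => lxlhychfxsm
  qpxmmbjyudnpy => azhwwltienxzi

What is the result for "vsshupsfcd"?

fccrezcpmn

In each case the input is transformed by: shift every letter 10 places forward in the alphabet (wrapping around).
On "vsshupsfcd" that produces "fccrezcpmn".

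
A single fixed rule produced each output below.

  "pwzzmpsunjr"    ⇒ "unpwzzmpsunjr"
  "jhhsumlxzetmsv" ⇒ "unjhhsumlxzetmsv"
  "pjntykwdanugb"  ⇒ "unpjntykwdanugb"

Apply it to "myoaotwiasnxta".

Each output is the input with this applied: prepend "un".
So "myoaotwiasnxta" becomes "unmyoaotwiasnxta".

unmyoaotwiasnxta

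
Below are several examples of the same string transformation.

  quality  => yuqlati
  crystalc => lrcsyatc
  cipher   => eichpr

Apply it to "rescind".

dercsni

The transformation: swap each adjacent pair of characters (1↔2, 3↔4, ...), then move the last character to the front.
Starting from "rescind": after the first operation, "ercsnid"; after the second, "dercsni".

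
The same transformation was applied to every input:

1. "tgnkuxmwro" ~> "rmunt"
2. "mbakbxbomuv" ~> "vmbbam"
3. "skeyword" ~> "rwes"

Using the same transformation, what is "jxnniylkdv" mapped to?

Looking at the pairs, the operation is to keep every other character starting from the first (positions 1st, 3rd, 5th, ...), then reverse the string.
Starting from "jxnniylkdv": after the first operation, "jnild"; after the second, "dlinj".

dlinj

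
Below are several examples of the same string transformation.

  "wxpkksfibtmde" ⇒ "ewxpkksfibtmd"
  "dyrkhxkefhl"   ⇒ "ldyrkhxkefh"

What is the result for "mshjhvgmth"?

Looking at the pairs, the operation is to move the last character to the front.
On "mshjhvgmth" that produces "hmshjhvgmt".

hmshjhvgmt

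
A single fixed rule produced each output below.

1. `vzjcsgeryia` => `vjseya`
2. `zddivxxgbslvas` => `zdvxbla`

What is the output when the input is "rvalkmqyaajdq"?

rakqajq

Each output is the input with this applied: keep every other character starting from the first (positions 1st, 3rd, 5th, ...).
On "rvalkmqyaajdq" that produces "rakqajq".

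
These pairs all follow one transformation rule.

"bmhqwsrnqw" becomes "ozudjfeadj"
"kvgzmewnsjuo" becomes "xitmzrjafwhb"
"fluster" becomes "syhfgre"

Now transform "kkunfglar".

xxhastyne

In each case the input is transformed by: shift every letter 13 places forward in the alphabet (wrapping around) — i.e. ROT13.
For "kkunfglar" the result is "xxhastyne".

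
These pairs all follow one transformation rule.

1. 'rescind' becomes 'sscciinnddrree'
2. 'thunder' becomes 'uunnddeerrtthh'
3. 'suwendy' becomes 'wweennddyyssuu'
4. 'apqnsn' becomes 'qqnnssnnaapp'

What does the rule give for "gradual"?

The transformation: move the first 2 characters to the end (rotate left by 2), then double every character.
Applying both steps to "gradual": "adualgr", then "aadduuaallggrr".
(Check on "rescind": → "scindre" → "sscciinnddrree" ✓)

aadduuaallggrr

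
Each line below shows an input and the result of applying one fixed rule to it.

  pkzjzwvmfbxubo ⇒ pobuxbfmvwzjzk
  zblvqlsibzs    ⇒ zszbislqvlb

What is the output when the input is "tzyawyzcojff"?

Looking at the pairs, the operation is to reverse the string, then move the last character to the front.
Applying that to "tzyawyzcojff" gives "tffjoczywayz".

tffjoczywayz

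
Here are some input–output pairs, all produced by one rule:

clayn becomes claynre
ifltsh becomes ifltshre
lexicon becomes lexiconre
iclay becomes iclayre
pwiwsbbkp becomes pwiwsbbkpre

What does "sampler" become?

samplerre

In each case the input is transformed by: append "re".
Applying that to "sampler" gives "samplerre".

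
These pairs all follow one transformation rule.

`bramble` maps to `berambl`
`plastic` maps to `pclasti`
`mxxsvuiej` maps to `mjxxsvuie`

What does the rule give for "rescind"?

rdescin

Rule — swap the first and last characters, then move the last character to the front.
"rescind" → "descinr" → "rdescin".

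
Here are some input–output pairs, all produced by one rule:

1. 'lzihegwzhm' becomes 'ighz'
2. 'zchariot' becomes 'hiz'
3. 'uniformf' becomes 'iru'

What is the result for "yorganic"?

The rule is to move the first 2 characters to the end (rotate left by 2), then keep one character in every 3, starting at position 1 (positions 1st, 4th, 7th, ...).
Applying that to "yorganic" gives "rny".

rny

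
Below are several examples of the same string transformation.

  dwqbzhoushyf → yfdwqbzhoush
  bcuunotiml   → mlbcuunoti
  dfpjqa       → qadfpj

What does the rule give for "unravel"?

Looking at the pairs, the operation is to move the last 2 characters to the front (rotate right by 2).
For "unravel" the result is "elunrav".

elunrav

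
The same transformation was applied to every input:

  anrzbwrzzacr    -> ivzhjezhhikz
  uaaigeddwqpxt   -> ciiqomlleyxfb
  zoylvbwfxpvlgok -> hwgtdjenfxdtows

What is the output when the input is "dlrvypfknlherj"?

What's happening: shift every letter 8 places forward in the alphabet (wrapping around).
Doing the same to "dlrvypfknlherj": "ltzdgxnsvtpmzr".

ltzdgxnsvtpmzr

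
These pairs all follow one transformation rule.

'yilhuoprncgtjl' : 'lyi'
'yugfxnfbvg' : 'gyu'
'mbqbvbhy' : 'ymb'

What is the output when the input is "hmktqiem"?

The transformation: move the first 2 characters to the end (rotate left by 2), then keep only the last 3 characters.
On "hmktqiem" that produces "mhm".
(Check on "yugfxnfbvg": → "gfxnfbvgyu" → "gyu" ✓)

mhm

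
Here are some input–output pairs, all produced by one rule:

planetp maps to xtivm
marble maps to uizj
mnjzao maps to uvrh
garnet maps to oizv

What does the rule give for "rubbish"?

What's happening: delete the last 2 characters, then shift every letter 8 places forward in the alphabet (wrapping around).
For "rubbish", step one produces "rubbi"; step two turns that into "zcjjq".

zcjjq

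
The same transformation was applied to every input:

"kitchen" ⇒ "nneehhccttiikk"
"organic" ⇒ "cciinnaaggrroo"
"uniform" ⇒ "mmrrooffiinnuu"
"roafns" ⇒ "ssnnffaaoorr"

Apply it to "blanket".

tteekknnaallbb

Each output is the input with this applied: reverse the string, then double every character.
"blanket" → "teknalb" → "tteekknnaallbb".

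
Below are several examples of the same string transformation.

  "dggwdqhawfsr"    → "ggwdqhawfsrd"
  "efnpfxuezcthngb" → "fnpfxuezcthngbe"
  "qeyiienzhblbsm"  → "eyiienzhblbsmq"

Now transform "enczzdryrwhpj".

Rule — move the first character to the end.
Doing the same to "enczzdryrwhpj": "nczzdryrwhpje".

nczzdryrwhpje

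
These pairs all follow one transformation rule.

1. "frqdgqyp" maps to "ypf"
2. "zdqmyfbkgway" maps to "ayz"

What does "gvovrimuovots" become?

The rule is to move the last 2 characters to the front (rotate right by 2), then keep only the first 3 characters.
For "gvovrimuovots" the result is "tsg".
(Check on "frqdgqyp": → "ypfrqdgq" → "ypf" ✓)

tsg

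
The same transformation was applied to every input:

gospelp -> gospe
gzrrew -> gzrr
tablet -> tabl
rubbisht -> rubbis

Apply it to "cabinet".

Looking at the pairs, the operation is to delete the last 2 characters.
So "cabinet" becomes "cabin".

cabin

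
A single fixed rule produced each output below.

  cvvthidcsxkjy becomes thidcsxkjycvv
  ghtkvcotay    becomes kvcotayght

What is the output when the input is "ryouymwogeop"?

The rule is to move the first 3 characters to the end (rotate left by 3).
So "ryouymwogeop" becomes "uymwogeopryo".

uymwogeopryo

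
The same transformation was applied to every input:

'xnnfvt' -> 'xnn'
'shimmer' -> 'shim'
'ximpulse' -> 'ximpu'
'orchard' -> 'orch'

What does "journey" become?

jour

The rule is to delete the last 3 characters.
"journey" → "jour".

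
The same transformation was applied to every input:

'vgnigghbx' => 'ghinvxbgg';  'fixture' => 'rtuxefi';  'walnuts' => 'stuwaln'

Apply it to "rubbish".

In each case the input is transformed by: sort the characters into alphabetical order, then move the first 3 characters to the end (rotate left by 3).
Working it through for "rubbish": intermediate "bbhirsu", final "irsubbh".

irsubbh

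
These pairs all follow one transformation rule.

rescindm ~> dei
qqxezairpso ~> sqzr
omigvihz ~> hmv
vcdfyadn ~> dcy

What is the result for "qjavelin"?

ije

What's happening: move the last 2 characters to the front (rotate right by 2), then keep one character in every 3, starting at position 1 (positions 1st, 4th, 7th, ...).
Working it through for "qjavelin": intermediate "inqjavel", final "ije".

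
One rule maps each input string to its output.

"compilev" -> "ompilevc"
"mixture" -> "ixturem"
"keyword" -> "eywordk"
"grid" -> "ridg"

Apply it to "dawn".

In each case the input is transformed by: move the first character to the end.
"dawn" → "awnd".

awnd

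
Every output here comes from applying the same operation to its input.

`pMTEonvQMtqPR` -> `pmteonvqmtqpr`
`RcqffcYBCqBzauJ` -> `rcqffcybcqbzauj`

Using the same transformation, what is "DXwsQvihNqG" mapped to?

What's happening: convert every letter to lowercase.
On "DXwsQvihNqG" that produces "dxwsqvihnqg".

dxwsqvihnqg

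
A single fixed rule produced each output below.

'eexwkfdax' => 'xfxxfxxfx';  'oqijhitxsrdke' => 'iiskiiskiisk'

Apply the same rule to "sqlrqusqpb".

lupluplup

In each case the input is transformed by: keep one character in every 3, starting at position 3 (positions 3rd, 6th, 9th, ...), then write the whole string 3 times in a row.
On "sqlrqusqpb": the first step gives "lup", and the second then gives "lupluplup".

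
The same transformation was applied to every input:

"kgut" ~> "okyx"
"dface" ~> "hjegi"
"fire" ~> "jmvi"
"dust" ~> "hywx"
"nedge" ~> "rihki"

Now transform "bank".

Looking at the pairs, the operation is to shift every letter 4 places forward in the alphabet (wrapping around).
So "bank" becomes "fero".

fero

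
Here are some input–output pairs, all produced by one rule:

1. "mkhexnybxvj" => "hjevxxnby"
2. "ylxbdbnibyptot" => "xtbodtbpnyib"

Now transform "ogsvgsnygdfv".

In each case the input is transformed by: delete the first 2 characters, then take characters alternately from the front and the back (1st, last, 2nd, 2nd-last, ...).
Working it through for "ogsvgsnygdfv": intermediate "svgsnygdfv", final "svvfgdsgny".

svvfgdsgny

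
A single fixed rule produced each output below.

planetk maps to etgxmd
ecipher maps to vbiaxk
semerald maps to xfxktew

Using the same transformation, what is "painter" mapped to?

The rule is to delete the first character, then shift every letter 7 places backward in the alphabet (wrapping around).
Starting from "painter": after the first operation, "ainter"; after the second, "tbgmxk".

tbgmxk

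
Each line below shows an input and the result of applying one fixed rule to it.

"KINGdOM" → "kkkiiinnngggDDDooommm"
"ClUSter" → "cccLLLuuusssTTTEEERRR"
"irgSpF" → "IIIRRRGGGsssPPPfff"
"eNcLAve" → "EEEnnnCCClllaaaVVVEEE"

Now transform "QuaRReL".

The rule is to flip the case of every letter, then repeat every character 3 times.
For "QuaRReL", step one produces "qUArrEl"; step two turns that into "qqqUUUAAArrrrrrEEElll".
(Check on "ClUSter": → "cLusTER" → "cccLLLuuusssTTTEEERRR" ✓)

qqqUUUAAArrrrrrEEElll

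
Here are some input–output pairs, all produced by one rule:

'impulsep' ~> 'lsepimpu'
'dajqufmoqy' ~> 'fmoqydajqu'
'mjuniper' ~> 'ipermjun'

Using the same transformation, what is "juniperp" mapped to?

Each output is the input with this applied: swap the front and back halves of the string.
So "juniperp" becomes "perpjuni".

perpjuni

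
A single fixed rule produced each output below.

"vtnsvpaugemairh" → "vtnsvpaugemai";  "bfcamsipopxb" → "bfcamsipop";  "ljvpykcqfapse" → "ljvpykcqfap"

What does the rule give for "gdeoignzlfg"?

Looking at the pairs, the operation is to delete the last 2 characters.
Doing the same to "gdeoignzlfg": "gdeoignzl".

gdeoignzl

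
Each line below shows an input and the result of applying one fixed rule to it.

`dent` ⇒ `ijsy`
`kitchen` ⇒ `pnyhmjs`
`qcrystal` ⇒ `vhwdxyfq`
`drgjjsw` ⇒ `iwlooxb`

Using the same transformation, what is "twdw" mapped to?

ybib

The transformation: shift every letter 5 places forward in the alphabet (wrapping around).
On "twdw" that produces "ybib".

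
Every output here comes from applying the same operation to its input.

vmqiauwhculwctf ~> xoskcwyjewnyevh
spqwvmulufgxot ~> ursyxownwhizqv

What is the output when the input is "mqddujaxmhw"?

In each case the input is transformed by: shift every letter 2 places forward in the alphabet (wrapping around).
Applying that to "mqddujaxmhw" gives "osffwlczojy".

osffwlczojy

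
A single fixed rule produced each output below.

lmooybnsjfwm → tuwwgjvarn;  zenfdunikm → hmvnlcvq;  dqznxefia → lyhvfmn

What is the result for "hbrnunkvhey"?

pjzvcvsdp

What's happening: delete the last 2 characters, then shift every letter 8 places forward in the alphabet (wrapping around).
"hbrnunkvhey" → "hbrnunkvh" → "pjzvcvsdp".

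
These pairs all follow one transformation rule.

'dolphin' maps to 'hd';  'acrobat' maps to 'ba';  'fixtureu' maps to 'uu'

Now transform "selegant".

The pattern: move the first 2 characters to the end (rotate left by 2), then keep one character in every 3, starting at position 3 (positions 3rd, 6th, 9th, ...).
Working it through for "selegant": intermediate "legantse", final "gt".

gt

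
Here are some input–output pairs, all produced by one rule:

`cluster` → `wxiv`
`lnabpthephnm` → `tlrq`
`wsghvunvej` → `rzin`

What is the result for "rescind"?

gmrh

The rule is to shift every letter 4 places forward in the alphabet (wrapping around), then keep only the last 4 characters.
On "rescind": the first step gives "viwgmrh", and the second then gives "gmrh".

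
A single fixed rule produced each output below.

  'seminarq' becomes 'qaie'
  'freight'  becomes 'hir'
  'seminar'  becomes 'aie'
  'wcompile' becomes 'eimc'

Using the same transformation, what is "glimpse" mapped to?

The rule is to keep every other character starting from the second (positions 2nd, 4th, 6th, ...), then reverse the string.
Applying both steps to "glimpse": "lms", then "sml".

sml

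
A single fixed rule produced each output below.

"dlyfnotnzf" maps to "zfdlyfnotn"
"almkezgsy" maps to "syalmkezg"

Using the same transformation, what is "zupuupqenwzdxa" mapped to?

xazupuupqenwzd

The transformation: move the last 2 characters to the front (rotate right by 2).
On "zupuupqenwzdxa" that produces "xazupuupqenwzd".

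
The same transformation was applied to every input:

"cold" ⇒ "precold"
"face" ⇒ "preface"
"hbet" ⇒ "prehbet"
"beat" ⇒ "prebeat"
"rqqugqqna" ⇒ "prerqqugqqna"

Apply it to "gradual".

Looking at the pairs, the operation is to prepend "pre".
For "gradual" the result is "pregradual".

pregradual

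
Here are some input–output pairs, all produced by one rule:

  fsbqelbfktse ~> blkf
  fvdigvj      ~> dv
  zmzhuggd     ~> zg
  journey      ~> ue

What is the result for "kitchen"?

Looking at the pairs, the operation is to swap the first and last characters, then keep one character in every 3, starting at position 3 (positions 3rd, 6th, 9th, ...).
For "kitchen", step one produces "nitchek"; step two turns that into "te".

te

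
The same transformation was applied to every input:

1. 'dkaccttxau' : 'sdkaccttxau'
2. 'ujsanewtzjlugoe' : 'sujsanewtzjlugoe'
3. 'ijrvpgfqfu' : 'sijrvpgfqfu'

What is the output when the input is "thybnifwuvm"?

sthybnifwuvm

The rule is to prepend "s".
On "thybnifwuvm" that produces "sthybnifwuvm".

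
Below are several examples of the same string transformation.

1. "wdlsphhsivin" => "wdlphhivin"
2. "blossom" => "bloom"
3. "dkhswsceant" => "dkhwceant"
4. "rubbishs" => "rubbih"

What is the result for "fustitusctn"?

futituctn

Rule — remove every "s".
Doing the same to "fustitusctn": "futituctn".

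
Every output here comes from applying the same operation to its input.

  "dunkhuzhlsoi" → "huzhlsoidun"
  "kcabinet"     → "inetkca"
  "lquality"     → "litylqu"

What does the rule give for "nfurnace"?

The rule is to move the first 3 characters to the end (rotate left by 3), then delete the first character.
So "nfurnace" becomes "nacenfu".

nacenfu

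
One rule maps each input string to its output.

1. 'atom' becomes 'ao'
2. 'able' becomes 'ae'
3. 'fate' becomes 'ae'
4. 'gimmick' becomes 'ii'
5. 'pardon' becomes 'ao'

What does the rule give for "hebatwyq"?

The pattern: keep only the vowels.
"hebatwyq" → "ea".

ea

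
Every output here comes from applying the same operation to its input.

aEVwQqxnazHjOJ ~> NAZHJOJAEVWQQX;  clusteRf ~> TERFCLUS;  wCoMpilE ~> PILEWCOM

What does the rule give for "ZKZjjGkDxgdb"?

The transformation: swap the front and back halves of the string, then convert every letter to uppercase.
Applying both steps to "ZKZjjGkDxgdb": "kDxgdbZKZjjG", then "KDXGDBZKZJJG".

KDXGDBZKZJJG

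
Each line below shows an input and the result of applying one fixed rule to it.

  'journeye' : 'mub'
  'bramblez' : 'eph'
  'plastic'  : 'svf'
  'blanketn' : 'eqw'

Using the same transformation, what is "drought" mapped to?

gxw

In each case the input is transformed by: shift every letter 3 places forward in the alphabet (wrapping around), then keep one character in every 3, starting at position 1 (positions 1st, 4th, 7th, ...).
Starting from "drought": after the first operation, "gurxjkw"; after the second, "gxw".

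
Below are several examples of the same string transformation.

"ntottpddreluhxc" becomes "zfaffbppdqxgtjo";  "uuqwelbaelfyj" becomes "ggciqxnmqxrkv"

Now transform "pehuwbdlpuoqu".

What's happening: shift every letter 12 places forward in the alphabet (wrapping around).
"pehuwbdlpuoqu" → "bqtginpxbgacg".

bqtginpxbgacg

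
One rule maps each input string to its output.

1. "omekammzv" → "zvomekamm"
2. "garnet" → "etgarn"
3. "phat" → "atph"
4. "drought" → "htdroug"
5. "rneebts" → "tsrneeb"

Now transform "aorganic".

icaorgan

Each output is the input with this applied: move the last 2 characters to the front (rotate right by 2).
"aorganic" → "icaorgan".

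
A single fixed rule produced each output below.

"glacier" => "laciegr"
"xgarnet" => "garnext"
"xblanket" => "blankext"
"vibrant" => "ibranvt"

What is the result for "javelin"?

avelijn

The rule is to swap the first and last characters, then move the first character to the end.
Starting from "javelin": after the first operation, "navelij"; after the second, "avelijn".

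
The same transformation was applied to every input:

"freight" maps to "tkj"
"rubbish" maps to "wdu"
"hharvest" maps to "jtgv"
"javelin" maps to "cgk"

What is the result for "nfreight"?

hgiv

Rule — shift every letter 2 places forward in the alphabet (wrapping around), then keep every other character starting from the second (positions 2nd, 4th, 6th, ...).
Applying both steps to "nfreight": "phtgkijv", then "hgiv".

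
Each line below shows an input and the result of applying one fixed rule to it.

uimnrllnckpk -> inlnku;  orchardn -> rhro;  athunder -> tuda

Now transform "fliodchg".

The pattern: swap the first and last characters, then keep every other character starting from the second (positions 2nd, 4th, 6th, ...).
Starting from "fliodchg": after the first operation, "gliodchf"; after the second, "locf".
(Check on "orchardn": → "nrchardo" → "rhro" ✓)

locf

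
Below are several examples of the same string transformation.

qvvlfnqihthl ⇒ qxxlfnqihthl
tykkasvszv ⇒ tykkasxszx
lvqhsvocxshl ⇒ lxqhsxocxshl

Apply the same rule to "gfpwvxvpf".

gfpwxxxpf

The rule is to replace every "v" with "x".
On "gfpwvxvpf" that produces "gfpwxxxpf".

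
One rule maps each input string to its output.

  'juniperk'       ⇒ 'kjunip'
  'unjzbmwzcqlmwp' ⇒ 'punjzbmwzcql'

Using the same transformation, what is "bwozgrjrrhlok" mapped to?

Each output is the input with this applied: move the last 3 characters to the front (rotate right by 3), then delete the first 2 characters.
On "bwozgrjrrhlok": the first step gives "lokbwozgrjrrh", and the second then gives "kbwozgrjrrh".

kbwozgrjrrh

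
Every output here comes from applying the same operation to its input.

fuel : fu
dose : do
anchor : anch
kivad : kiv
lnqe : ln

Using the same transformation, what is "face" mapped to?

fa

The transformation: delete the last 2 characters.
For "face" the result is "fa".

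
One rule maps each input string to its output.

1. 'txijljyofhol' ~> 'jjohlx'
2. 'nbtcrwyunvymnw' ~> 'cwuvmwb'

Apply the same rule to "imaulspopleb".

The transformation: keep every other character starting from the second (positions 2nd, 4th, 6th, ...), then move the first character to the end.
For "imaulspopleb", step one produces "musolb"; step two turns that into "usolbm".
(Check on "nbtcrwyunvymnw": → "bcwuvmw" → "cwuvmwb" ✓)

usolbm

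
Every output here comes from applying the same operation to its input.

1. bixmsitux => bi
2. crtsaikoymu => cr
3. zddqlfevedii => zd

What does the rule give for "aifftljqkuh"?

ai

Each output is the input with this applied: keep only the first 2 characters.
On "aifftljqkuh" that produces "ai".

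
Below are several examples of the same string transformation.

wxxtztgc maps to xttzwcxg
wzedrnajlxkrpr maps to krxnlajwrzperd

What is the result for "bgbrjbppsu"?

In each case the input is transformed by: take characters alternately from the front and the back (1st, last, 2nd, 2nd-last, ...), then swap the front and back halves of the string.
Starting from "bgbrjbppsu": after the first operation, "bugsbprpjb"; after the second, "prpjbbugsb".

prpjbbugsb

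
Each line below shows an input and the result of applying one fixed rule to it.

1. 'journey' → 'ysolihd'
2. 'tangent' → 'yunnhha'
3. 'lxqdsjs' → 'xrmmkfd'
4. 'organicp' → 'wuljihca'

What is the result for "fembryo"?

The pattern: shift every letter 6 places backward in the alphabet (wrapping around), then sort the characters into reverse alphabetical order.
On "fembryo" that produces "zyvslig".

zyvslig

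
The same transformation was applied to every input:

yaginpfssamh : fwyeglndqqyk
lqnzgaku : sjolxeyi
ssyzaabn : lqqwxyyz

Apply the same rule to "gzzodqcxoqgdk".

iexxmboavmoeb

In each case the input is transformed by: move the last character to the front, then shift every letter 2 places backward in the alphabet (wrapping around).
On "gzzodqcxoqgdk": the first step gives "kgzzodqcxoqgd", and the second then gives "iexxmboavmoeb".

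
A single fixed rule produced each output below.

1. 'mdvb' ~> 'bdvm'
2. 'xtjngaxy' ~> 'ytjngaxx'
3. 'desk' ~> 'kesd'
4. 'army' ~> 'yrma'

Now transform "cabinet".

tabinec

Each output is the input with this applied: swap the first and last characters.
For "cabinet" the result is "tabinec".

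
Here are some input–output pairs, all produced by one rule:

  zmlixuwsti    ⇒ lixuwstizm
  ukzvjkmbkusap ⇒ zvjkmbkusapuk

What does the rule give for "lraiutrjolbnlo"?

In each case the input is transformed by: move the first 2 characters to the end (rotate left by 2).
So "lraiutrjolbnlo" becomes "aiutrjolbnlolr".

aiutrjolbnlolr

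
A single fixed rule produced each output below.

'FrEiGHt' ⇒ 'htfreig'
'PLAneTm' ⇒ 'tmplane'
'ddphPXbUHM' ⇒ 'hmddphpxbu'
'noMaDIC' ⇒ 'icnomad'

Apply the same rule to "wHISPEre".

rewhispe

Each output is the input with this applied: move the last 2 characters to the front (rotate right by 2), then convert every letter to lowercase.
Starting from "wHISPEre": after the first operation, "rewHISPE"; after the second, "rewhispe".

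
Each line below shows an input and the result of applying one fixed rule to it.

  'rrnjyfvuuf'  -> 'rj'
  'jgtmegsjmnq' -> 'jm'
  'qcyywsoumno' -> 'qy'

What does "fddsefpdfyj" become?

Each output is the input with this applied: keep one character in every 3, starting at position 1 (positions 1st, 4th, 7th, ...), then delete the last 2 characters.
Starting from "fddsefpdfyj": after the first operation, "fspy"; after the second, "fs".

fs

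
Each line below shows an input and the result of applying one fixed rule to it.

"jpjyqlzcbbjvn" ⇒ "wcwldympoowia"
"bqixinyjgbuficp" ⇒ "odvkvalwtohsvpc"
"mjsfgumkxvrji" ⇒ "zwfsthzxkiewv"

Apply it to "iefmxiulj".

What's happening: shift every letter 13 places forward in the alphabet (wrapping around) — i.e. ROT13.
Doing the same to "iefmxiulj": "vrszkvhyw".

vrszkvhyw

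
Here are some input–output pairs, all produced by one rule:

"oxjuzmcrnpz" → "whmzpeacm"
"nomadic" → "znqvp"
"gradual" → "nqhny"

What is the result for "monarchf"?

Rule — shift every letter 13 places forward in the alphabet (wrapping around) — i.e. ROT13, then delete the first 2 characters.
Working it through for "monarchf": intermediate "zbanepus", final "anepus".
(Check on "oxjuzmcrnpz": → "bkwhmzpeacm" → "whmzpeacm" ✓)

anepus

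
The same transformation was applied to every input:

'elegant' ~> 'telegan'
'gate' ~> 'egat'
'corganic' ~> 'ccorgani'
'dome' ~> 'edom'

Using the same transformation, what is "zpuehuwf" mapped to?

Rule — move the last character to the front.
"zpuehuwf" → "fzpuehuw".

fzpuehuw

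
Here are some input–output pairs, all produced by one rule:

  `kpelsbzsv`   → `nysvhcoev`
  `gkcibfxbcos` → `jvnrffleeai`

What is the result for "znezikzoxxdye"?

chqbhgcalanrc

In each case the input is transformed by: take characters alternately from the front and the back (1st, last, 2nd, 2nd-last, ...), then shift every letter 3 places forward in the alphabet (wrapping around).
Applying both steps to "znezikzoxxdye": "zenyedzxixkoz", then "chqbhgcalanrc".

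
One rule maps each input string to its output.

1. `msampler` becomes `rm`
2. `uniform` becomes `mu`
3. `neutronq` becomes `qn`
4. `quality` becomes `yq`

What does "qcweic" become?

cq

The transformation: move the first character to the end, then keep only the last 2 characters.
Applying both steps to "qcweic": "cweicq", then "cq".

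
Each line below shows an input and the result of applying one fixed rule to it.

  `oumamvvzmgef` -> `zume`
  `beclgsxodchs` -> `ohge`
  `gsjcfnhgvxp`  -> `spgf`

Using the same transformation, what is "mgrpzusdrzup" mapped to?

zugd

In each case the input is transformed by: keep one character in every 3, starting at position 2 (positions 2nd, 5th, 8th, ...), then sort the characters into reverse alphabetical order.
Starting from "mgrpzusdrzup": after the first operation, "gzdu"; after the second, "zugd".
(Check on "gsjcfnhgvxp": → "sfgp" → "spgf" ✓)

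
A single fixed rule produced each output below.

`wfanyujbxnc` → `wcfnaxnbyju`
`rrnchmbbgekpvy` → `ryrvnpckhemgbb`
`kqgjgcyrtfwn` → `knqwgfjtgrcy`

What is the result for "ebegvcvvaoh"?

ehboeagvvvc

What's happening: take characters alternately from the front and the back (1st, last, 2nd, 2nd-last, ...).
Applying that to "ebegvcvvaoh" gives "ehboeagvvvc".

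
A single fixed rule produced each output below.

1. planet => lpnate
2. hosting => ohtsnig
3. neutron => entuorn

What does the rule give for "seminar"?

esimanr

The pattern: swap each adjacent pair of characters (1↔2, 3↔4, ...).
Applying that to "seminar" gives "esimanr".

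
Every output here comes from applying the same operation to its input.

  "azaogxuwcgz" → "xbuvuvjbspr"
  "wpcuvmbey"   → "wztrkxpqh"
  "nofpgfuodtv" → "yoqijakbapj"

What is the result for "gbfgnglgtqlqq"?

gllbwabibgbol

What's happening: move the last 3 characters to the front (rotate right by 3), then shift every letter 5 places backward in the alphabet (wrapping around).
For "gbfgnglgtqlqq" the result is "gllbwabibgbol".
(Check on "wpcuvmbey": → "beywpcuvm" → "wztrkxpqh" ✓)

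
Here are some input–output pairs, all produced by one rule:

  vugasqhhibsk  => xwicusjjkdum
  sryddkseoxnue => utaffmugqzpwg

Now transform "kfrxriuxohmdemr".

mhtztkwzqjofgot

The transformation: shift every letter 2 places forward in the alphabet (wrapping around).
On "kfrxriuxohmdemr" that produces "mhtztkwzqjofgot".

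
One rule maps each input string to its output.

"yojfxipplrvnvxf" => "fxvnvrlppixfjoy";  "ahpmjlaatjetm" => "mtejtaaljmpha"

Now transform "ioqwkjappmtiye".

The transformation: reverse the string.
So "ioqwkjappmtiye" becomes "eyitmppajkwqoi".

eyitmppajkwqoi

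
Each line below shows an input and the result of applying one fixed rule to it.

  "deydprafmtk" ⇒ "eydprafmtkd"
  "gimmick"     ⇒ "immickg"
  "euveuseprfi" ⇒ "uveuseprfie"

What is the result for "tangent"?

angentt

Each output is the input with this applied: move the first character to the end.
"tangent" → "angentt".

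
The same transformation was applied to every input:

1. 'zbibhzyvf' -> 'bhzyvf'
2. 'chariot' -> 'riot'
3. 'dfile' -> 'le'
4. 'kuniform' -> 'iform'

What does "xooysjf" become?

ysjf

Looking at the pairs, the operation is to delete the first 3 characters.
Applying that to "xooysjf" gives "ysjf".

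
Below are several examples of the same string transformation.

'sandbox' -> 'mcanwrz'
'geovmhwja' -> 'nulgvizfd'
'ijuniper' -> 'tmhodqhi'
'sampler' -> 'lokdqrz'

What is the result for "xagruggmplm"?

fqtffloklwz

Looking at the pairs, the operation is to shift every letter 1 place backward in the alphabet (wrapping around), then move the first 2 characters to the end (rotate left by 2).
Starting from "xagruggmplm": after the first operation, "wzfqtfflokl"; after the second, "fqtffloklwz".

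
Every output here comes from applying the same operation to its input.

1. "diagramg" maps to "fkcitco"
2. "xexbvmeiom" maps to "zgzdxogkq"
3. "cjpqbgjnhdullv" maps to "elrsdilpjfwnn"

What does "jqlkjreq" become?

In each case the input is transformed by: shift every letter 2 places forward in the alphabet (wrapping around), then delete the last character.
For "jqlkjreq", step one produces "lsnmltgs"; step two turns that into "lsnmltg".

lsnmltg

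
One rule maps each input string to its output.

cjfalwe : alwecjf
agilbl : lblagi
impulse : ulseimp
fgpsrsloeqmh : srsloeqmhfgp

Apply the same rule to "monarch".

Looking at the pairs, the operation is to move the first 3 characters to the end (rotate left by 3).
Applying that to "monarch" gives "archmon".

archmon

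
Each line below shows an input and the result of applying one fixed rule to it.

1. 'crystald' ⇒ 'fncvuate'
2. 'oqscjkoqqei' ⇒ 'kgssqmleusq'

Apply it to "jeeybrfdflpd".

frnhfhtdaggl

The transformation: shift every letter 2 places forward in the alphabet (wrapping around), then reverse the string.
Working it through for "jeeybrfdflpd": intermediate "lggadthfhnrf", final "frnhfhtdaggl".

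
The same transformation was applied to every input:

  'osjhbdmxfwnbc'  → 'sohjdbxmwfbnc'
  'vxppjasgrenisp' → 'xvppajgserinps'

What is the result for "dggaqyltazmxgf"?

gdagyqtlzaxmfg

The transformation: swap each adjacent pair of characters (1↔2, 3↔4, ...).
So "dggaqyltazmxgf" becomes "gdagyqtlzaxmfg".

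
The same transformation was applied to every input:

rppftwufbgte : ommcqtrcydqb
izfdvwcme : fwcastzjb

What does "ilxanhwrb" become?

fiuxketoy

The pattern: shift every letter 3 places backward in the alphabet (wrapping around).
On "ilxanhwrb" that produces "fiuxketoy".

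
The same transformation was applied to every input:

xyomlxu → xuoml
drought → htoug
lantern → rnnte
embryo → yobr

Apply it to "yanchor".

The pattern: delete the first 2 characters, then move the last 2 characters to the front (rotate right by 2).
So "yanchor" becomes "ornch".

ornch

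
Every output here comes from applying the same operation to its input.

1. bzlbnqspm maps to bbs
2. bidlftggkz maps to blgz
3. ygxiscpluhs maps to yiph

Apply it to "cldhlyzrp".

chz

The rule is to keep one character in every 3, starting at position 1 (positions 1st, 4th, 7th, ...).
For "cldhlyzrp" the result is "chz".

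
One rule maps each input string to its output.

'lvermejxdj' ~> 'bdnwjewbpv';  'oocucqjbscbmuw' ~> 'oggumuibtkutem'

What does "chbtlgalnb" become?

tuztldysdf

Each output is the input with this applied: shift every letter 8 places backward in the alphabet (wrapping around), then move the last character to the front.
Working it through for "chbtlgalnb": intermediate "uztldysdft", final "tuztldysdf".
(Check on "lvermejxdj": → "dnwjewbpvb" → "bdnwjewbpv" ✓)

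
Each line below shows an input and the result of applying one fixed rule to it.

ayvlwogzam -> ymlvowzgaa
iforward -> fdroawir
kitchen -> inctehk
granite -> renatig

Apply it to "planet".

ltnape

Looking at the pairs, the operation is to swap the first and last characters, then swap each adjacent pair of characters (1↔2, 3↔4, ...).
Applying both steps to "planet": "tlanep", then "ltnape".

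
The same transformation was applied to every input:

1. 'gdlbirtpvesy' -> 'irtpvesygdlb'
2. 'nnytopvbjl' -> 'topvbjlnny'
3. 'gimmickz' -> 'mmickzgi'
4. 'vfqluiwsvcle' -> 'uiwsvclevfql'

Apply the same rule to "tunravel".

nraveltu

Looking at the pairs, the operation is to swap the front and back halves of the string, then move the last 2 characters to the front (rotate right by 2).
"tunravel" → "nraveltu".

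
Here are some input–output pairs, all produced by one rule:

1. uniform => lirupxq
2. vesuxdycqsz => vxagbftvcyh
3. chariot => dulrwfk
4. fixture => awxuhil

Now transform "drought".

rxjkwgu

Each output is the input with this applied: shift every letter 3 places forward in the alphabet (wrapping around), then move the first 2 characters to the end (rotate left by 2).
On "drought": the first step gives "gurxjkw", and the second then gives "rxjkwgu".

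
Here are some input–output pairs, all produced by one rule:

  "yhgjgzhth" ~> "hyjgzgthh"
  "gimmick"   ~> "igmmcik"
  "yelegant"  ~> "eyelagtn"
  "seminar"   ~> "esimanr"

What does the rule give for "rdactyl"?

What's happening: swap each adjacent pair of characters (1↔2, 3↔4, ...).
For "rdactyl" the result is "drcaytl".

drcaytl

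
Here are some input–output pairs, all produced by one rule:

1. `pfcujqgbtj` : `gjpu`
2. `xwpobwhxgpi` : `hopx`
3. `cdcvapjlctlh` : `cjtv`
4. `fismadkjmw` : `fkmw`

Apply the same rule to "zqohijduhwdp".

dhwz

Looking at the pairs, the operation is to keep one character in every 3, starting at position 1 (positions 1st, 4th, 7th, ...), then sort the characters into alphabetical order.
Working it through for "zqohijduhwdp": intermediate "zhdw", final "dhwz".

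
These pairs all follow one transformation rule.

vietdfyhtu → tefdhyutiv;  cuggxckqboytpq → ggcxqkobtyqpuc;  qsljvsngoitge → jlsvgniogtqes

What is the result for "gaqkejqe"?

Looking at the pairs, the operation is to move the first 2 characters to the end (rotate left by 2), then swap each adjacent pair of characters (1↔2, 3↔4, ...).
Applying both steps to "gaqkejqe": "qkejqega", then "kqjeeqag".

kqjeeqag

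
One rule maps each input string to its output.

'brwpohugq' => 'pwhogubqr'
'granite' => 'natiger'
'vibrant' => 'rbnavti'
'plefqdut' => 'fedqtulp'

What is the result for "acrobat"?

The transformation: move the first 2 characters to the end (rotate left by 2), then swap each adjacent pair of characters (1↔2, 3↔4, ...).
For "acrobat" the result is "orabatc".
(Check on "granite": → "anitegr" → "natiger" ✓)

orabatc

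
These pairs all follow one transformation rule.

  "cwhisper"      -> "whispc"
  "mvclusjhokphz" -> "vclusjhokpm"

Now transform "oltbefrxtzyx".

ltbefrxtzo

Each output is the input with this applied: delete the last 2 characters, then move the first character to the end.
So "oltbefrxtzyx" becomes "ltbefrxtzo".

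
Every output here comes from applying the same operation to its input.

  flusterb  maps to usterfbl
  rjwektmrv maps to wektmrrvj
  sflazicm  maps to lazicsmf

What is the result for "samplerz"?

mplersza

Rule — swap the first and last characters, then move the first 2 characters to the end (rotate left by 2).
So "samplerz" becomes "mplersza".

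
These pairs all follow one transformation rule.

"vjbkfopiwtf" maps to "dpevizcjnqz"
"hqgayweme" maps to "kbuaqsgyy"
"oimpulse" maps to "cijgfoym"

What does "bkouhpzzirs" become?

evoijbttlcm

The rule is to shift every letter 6 places backward in the alphabet (wrapping around), then swap each adjacent pair of characters (1↔2, 3↔4, ...).
"bkouhpzzirs" → "veiobjttclm" → "evoijbttlcm".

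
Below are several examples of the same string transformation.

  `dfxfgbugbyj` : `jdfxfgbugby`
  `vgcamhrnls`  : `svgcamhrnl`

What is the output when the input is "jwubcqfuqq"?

qjwubcqfuq

The pattern: move the last character to the front.
Doing the same to "jwubcqfuqq": "qjwubcqfuq".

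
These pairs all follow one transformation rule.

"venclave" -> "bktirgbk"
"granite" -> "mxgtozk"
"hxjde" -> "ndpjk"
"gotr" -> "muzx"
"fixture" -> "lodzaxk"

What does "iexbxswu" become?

okdhdyca

The transformation: shift every letter 6 places forward in the alphabet (wrapping around).
So "iexbxswu" becomes "okdhdyca".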